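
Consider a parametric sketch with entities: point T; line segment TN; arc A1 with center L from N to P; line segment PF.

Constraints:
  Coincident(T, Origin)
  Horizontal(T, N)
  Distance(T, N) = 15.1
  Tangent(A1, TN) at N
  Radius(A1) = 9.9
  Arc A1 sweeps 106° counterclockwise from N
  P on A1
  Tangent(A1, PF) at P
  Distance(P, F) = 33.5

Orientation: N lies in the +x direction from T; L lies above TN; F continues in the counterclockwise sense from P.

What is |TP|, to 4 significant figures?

27.67

T is at the origin; T and N share the same y with |TN| = 15.1 and N on the +x side, so N = (15.10, 0.000). Since A1 is tangent to TN there, LN ⟂ TN, so L = N + (0, 9.9) = (15.10, 9.900). On A1, N sits at bearing -90° from L; a 106° counterclockwise sweep puts P at bearing 16°, so P = L + 9.9·(cos 16°, sin 16°) = (24.62, 12.63). Then |TP| = |P − T| = 27.67.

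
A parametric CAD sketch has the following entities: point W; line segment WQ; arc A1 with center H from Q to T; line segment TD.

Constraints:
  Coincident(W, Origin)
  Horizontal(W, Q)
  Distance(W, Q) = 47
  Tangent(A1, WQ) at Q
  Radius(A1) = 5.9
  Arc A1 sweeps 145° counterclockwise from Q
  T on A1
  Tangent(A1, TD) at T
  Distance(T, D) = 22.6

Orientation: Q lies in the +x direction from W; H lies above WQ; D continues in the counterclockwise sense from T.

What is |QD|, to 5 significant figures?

28.114

W is at the origin; W and Q share the same y with |WQ| = 47.0 and Q on the +x side, so Q = (47.000, 0.0000). A1 meets WQ tangentially, so HQ is at right angles to WQ, so H = Q + (0, 5.9) = (47.000, 5.9000). On A1, Q sits at bearing -90° from H; a 145° counterclockwise sweep puts T at bearing 55°, so T = H + 5.9·(cos 55°, sin 55°) = (50.384, 10.733). A1 meets TD tangentially, so HT is at right angles to TD, so TD runs along (−sin 55°, cos 55°); with |TD| = 22.6, D = (31.871, 23.696). Then |QD| = |D − Q| = 28.114.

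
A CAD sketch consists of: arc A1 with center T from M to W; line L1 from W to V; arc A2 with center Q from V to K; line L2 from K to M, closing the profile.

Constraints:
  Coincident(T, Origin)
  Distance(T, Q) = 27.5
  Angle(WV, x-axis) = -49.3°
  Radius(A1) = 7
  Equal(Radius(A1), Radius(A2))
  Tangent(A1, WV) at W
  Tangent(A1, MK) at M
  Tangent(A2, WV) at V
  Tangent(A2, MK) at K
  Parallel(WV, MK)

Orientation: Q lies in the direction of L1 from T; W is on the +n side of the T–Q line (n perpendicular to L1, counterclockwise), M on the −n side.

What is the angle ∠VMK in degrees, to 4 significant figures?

26.98°

The slot axis is L1's direction at -49.3°, so u = (cos -49.3°, sin -49.3°) = (0.6521, -0.7581) and n = (−sin -49.3°, cos -49.3°) = (0.7581, 0.6521). T is at the origin and Q lies 27.5 along u from T, so Q = 27.5·u = (17.93, -20.85). Tangency of A1 to both parallel lines with radius 7.0 puts W and M at T ± 7.0·n: W = (5.307, 4.565), M = (-5.307, -4.565). Equal radii place V and K the same way about Q: V = Q + 7.0·n = (23.24, -16.28), K = Q − 7.0·n = (12.63, -25.41). Then cos ∠VMK = MV·MK / (|MV||MK|), giving 26.98°.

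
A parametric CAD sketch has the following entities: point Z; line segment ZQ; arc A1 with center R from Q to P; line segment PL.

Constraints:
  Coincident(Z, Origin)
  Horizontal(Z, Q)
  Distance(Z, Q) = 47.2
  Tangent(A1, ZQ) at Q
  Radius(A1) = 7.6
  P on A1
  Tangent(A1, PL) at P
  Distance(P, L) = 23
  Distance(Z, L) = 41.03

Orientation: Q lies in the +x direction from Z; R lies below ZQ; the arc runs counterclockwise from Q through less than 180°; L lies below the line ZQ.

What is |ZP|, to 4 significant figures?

40.42

Z is at the origin; ZQ is horizontal with |ZQ| = 47.2 and Q on the +x side, so Q = (47.20, 0.000). The tangent condition forces RQ to be normal to ZQ, so R = Q + (0, -7.6) = (47.20, -7.600). Since RP ⟂ PL (tangency), |RL| = √(7.6² + 23.0²) = 24.22 regardless of where P sits on A1. So L lies on both circle(Z, 41.03) and circle(R, 24.22); the below-ZQ intersection is L = (31.62, -26.15). P is the foot of the tangent from L: P = (40.14, -4.784).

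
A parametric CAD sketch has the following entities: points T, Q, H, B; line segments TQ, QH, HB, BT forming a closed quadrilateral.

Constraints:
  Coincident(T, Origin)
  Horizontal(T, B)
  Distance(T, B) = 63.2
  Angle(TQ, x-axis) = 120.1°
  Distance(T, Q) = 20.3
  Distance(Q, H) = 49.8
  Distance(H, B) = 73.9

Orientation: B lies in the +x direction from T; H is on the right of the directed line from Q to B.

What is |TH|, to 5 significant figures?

31.983

Checks: T.y = 0.00, B.y = 0.00 ✓; |QH| = 49.80 ✓; |HB| = 73.90 ✓.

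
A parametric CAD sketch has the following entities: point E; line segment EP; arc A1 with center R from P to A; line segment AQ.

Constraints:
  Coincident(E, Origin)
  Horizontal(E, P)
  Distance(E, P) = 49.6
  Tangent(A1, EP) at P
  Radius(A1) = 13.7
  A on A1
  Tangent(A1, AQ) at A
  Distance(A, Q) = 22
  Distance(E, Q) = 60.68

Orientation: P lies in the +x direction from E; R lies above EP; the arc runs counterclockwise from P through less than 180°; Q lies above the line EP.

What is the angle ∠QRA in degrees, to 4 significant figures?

58.09°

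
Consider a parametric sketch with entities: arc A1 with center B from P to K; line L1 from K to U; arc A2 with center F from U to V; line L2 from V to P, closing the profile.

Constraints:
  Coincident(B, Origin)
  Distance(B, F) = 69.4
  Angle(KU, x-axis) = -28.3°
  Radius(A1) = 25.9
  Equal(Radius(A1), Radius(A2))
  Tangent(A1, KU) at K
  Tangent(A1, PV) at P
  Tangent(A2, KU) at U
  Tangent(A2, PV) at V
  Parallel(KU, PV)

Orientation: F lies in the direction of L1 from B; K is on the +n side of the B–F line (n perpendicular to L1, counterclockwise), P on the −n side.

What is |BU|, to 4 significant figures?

74.08

The slot axis is L1's direction at -28.3°, so u = (cos -28.3°, sin -28.3°) = (0.8805, -0.4741) and n = (−sin -28.3°, cos -28.3°) = (0.4741, 0.8805). B is at the origin and F lies 69.4 along u from B, so F = 69.4·u = (61.11, -32.90). Tangency of A1 to both parallel lines with radius 25.9 puts K and P at B ± 25.9·n: K = (12.28, 22.80), P = (-12.28, -22.80). Equal radii place U and V the same way about F: U = F + 25.9·n = (73.38, -10.10), V = F − 25.9·n = (48.83, -55.71). Then |BU| = |U − B| = 74.08.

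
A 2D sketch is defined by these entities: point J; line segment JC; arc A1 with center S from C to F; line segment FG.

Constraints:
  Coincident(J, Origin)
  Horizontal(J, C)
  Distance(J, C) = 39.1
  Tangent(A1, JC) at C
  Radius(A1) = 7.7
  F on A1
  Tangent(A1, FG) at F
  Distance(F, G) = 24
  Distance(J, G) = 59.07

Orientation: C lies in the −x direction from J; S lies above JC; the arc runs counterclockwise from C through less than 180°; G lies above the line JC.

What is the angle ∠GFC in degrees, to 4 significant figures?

112.1°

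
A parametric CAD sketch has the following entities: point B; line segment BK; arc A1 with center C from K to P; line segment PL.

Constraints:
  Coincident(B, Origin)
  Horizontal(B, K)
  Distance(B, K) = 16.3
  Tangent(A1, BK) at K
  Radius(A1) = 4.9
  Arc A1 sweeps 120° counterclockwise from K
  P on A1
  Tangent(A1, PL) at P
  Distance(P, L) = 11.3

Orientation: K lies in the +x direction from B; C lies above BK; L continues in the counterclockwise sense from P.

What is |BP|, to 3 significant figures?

21.8

B is at the origin; BK is horizontal with |BK| = 16.3 and K on the +x side, so K = (16.3, 0.00). Tangency of A1 to BK means the radius CK is perpendicular to BK, so C = K + (0, 4.9) = (16.3, 4.90). On A1, K sits at bearing -90° from C; a 120° counterclockwise sweep puts P at bearing 30°, so P = C + 4.9·(cos 30°, sin 30°) = (20.5, 7.35). Then |BP| = |P − B| = 21.8.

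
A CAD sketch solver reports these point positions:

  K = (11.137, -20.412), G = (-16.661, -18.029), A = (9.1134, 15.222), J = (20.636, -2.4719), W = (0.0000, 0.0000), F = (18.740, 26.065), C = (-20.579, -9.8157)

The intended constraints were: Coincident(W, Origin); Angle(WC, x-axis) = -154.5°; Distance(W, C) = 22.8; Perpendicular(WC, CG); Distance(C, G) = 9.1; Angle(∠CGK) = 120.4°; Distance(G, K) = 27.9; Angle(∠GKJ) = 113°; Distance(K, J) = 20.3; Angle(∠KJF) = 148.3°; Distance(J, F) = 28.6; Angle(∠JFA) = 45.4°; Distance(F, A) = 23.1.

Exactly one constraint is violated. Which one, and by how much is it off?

Distance(F, A) = 23.1 — off by 8.60.

W = (0.00, 0.00) ✓; WC at -154.5° ✓; |WC| = 22.80 ✓; ∠(WC, CG) = 90.00° ✓; |CG| = 9.100 ✓; ∠CGK = 120.4° ✓; |GK| = 27.90 ✓; ∠GKJ = 113.0° ✓; |KJ| = 20.30 ✓; ∠KJF = 148.3° ✓; |JF| = 28.60 ✓; ∠JFA = 45.40° ✓; |FA| = 14.50 ✗.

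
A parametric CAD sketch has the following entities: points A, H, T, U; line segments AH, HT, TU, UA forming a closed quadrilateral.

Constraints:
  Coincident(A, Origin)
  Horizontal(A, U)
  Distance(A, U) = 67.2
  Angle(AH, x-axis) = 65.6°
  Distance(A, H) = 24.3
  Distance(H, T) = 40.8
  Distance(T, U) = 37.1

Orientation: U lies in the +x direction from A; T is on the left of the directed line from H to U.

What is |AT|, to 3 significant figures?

59.2

A is at the origin; AU is horizontal with |AU| = 67.2 and U in +x, so U = (67.2, 0). AH runs at 65.6° with |AH| = 24.3, so H = (10.0, 22.1). T is determined by |HT| = 40.8 and |TU| = 37.1 together: it lies at the intersection of circle(H, 40.8) and circle(U, 37.1). With |HU| = 61.3, the foot of the radical line on HU is 33.0 from H and the perpendicular offset is √(40.8² − 33.0²) = 24.0. Taking the left-of-HU solution: T = (49.5, 32.6).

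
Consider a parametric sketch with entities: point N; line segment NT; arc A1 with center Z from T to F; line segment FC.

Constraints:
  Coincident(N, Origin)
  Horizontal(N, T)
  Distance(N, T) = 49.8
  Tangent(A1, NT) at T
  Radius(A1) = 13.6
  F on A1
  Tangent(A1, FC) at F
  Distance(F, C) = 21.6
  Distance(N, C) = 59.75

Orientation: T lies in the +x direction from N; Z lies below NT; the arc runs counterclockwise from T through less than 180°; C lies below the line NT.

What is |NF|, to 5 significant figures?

41.704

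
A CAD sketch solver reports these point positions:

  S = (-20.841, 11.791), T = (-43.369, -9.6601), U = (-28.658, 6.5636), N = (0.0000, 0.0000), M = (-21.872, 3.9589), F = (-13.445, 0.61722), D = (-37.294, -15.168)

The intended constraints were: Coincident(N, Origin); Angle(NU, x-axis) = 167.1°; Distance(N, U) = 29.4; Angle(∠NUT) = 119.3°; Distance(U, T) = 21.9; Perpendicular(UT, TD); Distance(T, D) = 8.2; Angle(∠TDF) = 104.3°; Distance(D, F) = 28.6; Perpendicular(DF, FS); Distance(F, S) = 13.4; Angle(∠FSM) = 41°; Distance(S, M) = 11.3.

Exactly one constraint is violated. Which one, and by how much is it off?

Distance(S, M) = 11.3 — off by 3.40.

N = (0.00, 0.00) ✓; NU at 167.1° ✓; |NU| = 29.40 ✓; ∠NUT = 119.3° ✓; |UT| = 21.90 ✓; ∠(UT, TD) = 90.00° ✓; |TD| = 8.200 ✓; ∠TDF = 104.3° ✓; |DF| = 28.60 ✓; ∠(DF, FS) = 90.00° ✓; |FS| = 13.40 ✓; ∠FSM = 41.00° ✓; |SM| = 7.900 ✗.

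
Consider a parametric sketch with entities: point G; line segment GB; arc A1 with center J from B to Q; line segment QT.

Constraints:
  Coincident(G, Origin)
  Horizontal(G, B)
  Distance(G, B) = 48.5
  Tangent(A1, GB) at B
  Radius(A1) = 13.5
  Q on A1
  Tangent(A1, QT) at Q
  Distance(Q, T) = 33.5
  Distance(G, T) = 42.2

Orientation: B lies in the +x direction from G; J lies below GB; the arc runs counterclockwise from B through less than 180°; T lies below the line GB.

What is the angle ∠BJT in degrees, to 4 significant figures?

130.0°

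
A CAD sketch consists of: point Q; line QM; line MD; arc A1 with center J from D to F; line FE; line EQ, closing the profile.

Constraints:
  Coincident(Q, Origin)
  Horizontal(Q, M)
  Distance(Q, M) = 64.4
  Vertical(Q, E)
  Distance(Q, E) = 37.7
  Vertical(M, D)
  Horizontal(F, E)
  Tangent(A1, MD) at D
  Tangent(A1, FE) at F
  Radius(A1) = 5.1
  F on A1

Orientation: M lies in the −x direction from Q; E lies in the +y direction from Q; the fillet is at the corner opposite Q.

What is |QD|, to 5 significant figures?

72.181

Q is at the origin; QM is horizontal with |QM| = 64.4 and M on the −x side, so M = (-64.400, 0.0000). QE is vertical with |QE| = 37.7 and E on the +y side, so E = (0.0000, 37.700). The virtual corner opposite Q is at (-64.400, 37.700). A1 meets MD tangentially, so JD is at right angles to MD and since A1 is tangent to FE there, JF ⟂ FE, with radius 5.1, so the center J sits 5.1 in from both sides at J = (-59.300, 32.600). That places the tangent points at D = (-64.400, 32.600) on MD and F = (-59.300, 37.700) on FE. Then |QD| = |D − Q| = 72.181.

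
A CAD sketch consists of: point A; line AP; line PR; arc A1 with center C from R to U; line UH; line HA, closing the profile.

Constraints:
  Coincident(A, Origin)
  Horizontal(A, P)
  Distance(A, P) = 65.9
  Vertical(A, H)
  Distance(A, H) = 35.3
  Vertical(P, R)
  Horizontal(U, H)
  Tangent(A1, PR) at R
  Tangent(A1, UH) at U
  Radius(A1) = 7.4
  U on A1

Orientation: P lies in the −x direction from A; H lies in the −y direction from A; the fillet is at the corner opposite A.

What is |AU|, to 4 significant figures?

68.33

A is at the origin; AP is horizontal with |AP| = 65.9 and P on the −x side, so P = (-65.90, 0.000). A and H share the same x with |AH| = 35.3 and H on the −y side, so H = (0.000, -35.30). The virtual corner opposite A is at (-65.90, -35.30). A1 meets PR tangentially, so CR is at right angles to PR and since A1 is tangent to UH there, CU ⟂ UH, with radius 7.4, so the center C sits 7.4 in from both sides at C = (-58.50, -27.90). That places the tangent points at R = (-65.90, -27.90) on PR and U = (-58.50, -35.30) on UH. Then |AU| = |U − A| = 68.33.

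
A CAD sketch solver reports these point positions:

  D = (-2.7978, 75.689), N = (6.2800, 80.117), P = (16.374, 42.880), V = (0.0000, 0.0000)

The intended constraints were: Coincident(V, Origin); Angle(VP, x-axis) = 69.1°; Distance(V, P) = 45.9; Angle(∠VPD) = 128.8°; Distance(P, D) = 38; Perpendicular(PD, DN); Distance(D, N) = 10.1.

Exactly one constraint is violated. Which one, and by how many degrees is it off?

Perpendicular(PD, DN) — off by 4.30°.

V = (0.00, 0.00) ✓; VP at 69.10° ✓; |VP| = 45.90 ✓; ∠VPD = 128.8° ✓; |PD| = 38.00 ✓; ∠(PD, DN) = 94.30° ✗; |DN| = 10.10 ✓.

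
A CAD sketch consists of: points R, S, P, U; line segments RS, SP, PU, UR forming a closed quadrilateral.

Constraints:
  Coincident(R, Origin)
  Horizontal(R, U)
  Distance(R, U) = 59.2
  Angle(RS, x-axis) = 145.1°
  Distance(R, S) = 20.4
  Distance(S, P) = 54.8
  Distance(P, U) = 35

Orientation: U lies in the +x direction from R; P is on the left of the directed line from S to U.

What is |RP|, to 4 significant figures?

44.64

Checks: |SP| = 54.80 ✓; |PU| = 35.00 ✓.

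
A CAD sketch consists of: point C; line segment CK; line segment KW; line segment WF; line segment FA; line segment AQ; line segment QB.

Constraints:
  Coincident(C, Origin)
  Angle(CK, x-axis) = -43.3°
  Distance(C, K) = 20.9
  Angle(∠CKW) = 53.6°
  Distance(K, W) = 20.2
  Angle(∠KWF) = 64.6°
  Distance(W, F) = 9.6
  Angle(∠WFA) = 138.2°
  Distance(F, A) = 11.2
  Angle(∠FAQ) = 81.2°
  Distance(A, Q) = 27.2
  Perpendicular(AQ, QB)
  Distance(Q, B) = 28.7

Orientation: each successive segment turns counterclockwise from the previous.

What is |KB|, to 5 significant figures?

33.813

C is at the origin; CK runs at -43.3° with length 20.9, so K = (15.210, -14.334). ∠CKW = 53.6° gives KW at 83.100° from the x-axis; with |KW| = 20.2, W = (17.637, 5.7201). ∠KWF = 64.6° gives WF at -161.50° from the x-axis; with |WF| = 9.6, F = (8.5333, 2.6740). ∠WFA = 138.2° gives FA at -119.70° from the x-axis; with |FA| = 11.2, A = (2.9842, -7.0547). ∠FAQ = 81.2° gives AQ at -20.900° from the x-axis; with |AQ| = 27.2, Q = (28.395, -16.758). The perpendicularity gives QB at right angles to AQ, so QB runs at 69.100°; with |QB| = 28.7, B = (38.633, 10.054). Then |KB| = |B − K| = 33.813.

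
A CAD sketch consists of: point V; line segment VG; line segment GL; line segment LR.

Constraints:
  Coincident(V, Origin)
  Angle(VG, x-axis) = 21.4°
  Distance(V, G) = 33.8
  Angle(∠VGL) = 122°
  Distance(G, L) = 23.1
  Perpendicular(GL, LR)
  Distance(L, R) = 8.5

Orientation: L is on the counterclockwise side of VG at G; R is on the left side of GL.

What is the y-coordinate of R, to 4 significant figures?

36.60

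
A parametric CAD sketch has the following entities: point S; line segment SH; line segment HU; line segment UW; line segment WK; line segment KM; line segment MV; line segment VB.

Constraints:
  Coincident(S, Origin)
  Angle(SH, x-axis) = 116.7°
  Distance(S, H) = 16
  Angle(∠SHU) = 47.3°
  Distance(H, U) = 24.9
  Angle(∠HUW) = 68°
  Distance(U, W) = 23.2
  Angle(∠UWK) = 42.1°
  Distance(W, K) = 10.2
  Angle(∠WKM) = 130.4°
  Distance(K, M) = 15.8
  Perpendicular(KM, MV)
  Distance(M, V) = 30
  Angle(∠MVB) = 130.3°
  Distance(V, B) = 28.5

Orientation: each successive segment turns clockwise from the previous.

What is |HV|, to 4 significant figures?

48.36

S is at the origin; SH runs at 116.7° with length 16.0, so H = (-7.189, 14.29). ∠SHU = 47.3° gives HU at -16.00° from the x-axis; with |HU| = 24.9, U = (16.75, 7.431). ∠HUW = 68.0° gives UW at -128.0° from the x-axis; with |UW| = 23.2, W = (2.463, -10.85). ∠UWK = 42.1° gives WK at 94.10° from the x-axis; with |WK| = 10.2, K = (1.734, -0.6774). ∠WKM = 130.4° gives KM at 44.50° from the x-axis; with |KM| = 15.8, M = (13.00, 10.40). KM ⟂ MV, so MV runs at -45.50°; with |MV| = 30.0, V = (34.03, -11.00). Then |HV| = |V − H| = 48.36.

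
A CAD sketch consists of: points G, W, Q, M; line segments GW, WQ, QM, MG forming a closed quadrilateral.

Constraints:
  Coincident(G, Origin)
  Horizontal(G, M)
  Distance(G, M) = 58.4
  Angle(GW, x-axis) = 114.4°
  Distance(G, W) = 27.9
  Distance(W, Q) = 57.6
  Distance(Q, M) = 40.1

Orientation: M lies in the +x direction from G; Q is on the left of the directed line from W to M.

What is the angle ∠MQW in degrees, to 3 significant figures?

97.6°

G is at the origin; G and M share the same y with |GM| = 58.4 and M in +x, so M = (58.4, 0). GW runs at 114.4° with |GW| = 27.9, so W = (-11.5, 25.4). Q is determined by |WQ| = 57.6 and |QM| = 40.1 together: it lies at the intersection of circle(W, 57.6) and circle(M, 40.1). With |WM| = 74.4, the foot of the radical line on WM is 48.7 from W and the perpendicular offset is √(57.6² − 48.7²) = 30.8. Taking the left-of-WM solution: Q = (44.7, 37.7).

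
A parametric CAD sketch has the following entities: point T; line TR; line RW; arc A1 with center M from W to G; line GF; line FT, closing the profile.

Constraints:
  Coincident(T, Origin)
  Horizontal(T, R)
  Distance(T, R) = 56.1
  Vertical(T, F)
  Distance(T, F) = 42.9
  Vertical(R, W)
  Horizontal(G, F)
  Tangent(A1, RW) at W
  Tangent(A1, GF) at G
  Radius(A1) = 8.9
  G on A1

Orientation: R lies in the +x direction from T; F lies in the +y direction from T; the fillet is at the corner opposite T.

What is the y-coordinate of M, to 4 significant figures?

34.00

T is at the origin; TR is horizontal with |TR| = 56.1 and R on the +x side, so R = (56.10, 0.000). T and F share the same x with |TF| = 42.9 and F on the +y side, so F = (0.000, 42.90). The virtual corner opposite T is at (56.10, 42.90). Since A1 is tangent to RW there, MW ⟂ RW and A1 meets GF tangentially, so MG is at right angles to GF, with radius 8.9, so the center M sits 8.9 in from both sides at M = (47.20, 34.00). So M.y = 34.00.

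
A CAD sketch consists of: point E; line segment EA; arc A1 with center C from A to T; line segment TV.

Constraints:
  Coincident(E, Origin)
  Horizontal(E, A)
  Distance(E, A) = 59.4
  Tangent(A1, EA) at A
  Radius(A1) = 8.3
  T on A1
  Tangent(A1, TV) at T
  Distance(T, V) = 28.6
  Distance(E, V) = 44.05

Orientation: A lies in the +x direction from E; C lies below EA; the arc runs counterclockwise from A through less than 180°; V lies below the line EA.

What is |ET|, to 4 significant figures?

52.89

E is at the origin; E and A share the same y with |EA| = 59.4 and A on the +x side, so A = (59.40, 0.000). Since A1 is tangent to EA there, CA ⟂ EA, so C = A + (0, -8.3) = (59.40, -8.300). Since CT ⟂ TV (tangency), |CV| = √(8.3² + 28.6²) = 29.78 regardless of where T sits on A1. So V lies on both circle(E, 44.05) and circle(C, 29.78); the below-EA intersection is V = (35.50, -26.07). T is the foot of the tangent from V: T = (52.79, -3.285).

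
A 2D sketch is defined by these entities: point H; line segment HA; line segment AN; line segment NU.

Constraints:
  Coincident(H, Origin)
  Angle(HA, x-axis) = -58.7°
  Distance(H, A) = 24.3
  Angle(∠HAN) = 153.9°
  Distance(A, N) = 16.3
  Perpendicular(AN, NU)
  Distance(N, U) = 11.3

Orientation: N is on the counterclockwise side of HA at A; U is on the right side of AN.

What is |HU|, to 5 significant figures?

44.010

H is at the origin; HA runs at -58.7° with length 24.3, so A = 24.3·(cos -58.7°, sin -58.7°) = (12.624, -20.763). ∠HAN = 153.9°, so AN runs at -58.7° + (180° − 153.9°) = -32.600° from the x-axis; with |AN| = 16.3, N = A + 16.3·(cos -32.600°, sin -32.600°) = (26.356, -29.545). The perpendicularity gives NU at right angles to AN; with |NU| = 11.3 on the right of AN, U = N + 11.3·(-0.53877, -0.84245) = (20.268, -39.065). Then |HU| = |U − H| = 44.010.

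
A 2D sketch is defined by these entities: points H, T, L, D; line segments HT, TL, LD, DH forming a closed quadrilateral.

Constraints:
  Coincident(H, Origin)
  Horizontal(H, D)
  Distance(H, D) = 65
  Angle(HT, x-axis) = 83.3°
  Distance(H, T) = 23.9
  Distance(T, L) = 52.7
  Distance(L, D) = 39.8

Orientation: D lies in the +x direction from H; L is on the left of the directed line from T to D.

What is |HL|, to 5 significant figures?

65.675

H is at the origin; H and D share the same y with |HD| = 65.0 and D in +x, so D = (65.0, 0). HT runs at 83.3° with |HT| = 23.9, so T = (2.7884, 23.737). L is determined by |TL| = 52.7 and |LD| = 39.8 together: it lies at the intersection of circle(T, 52.7) and circle(D, 39.8). With |TD| = 66.586, the foot of the radical line on TD is 42.253 from T and the perpendicular offset is √(52.7² − 42.253²) = 31.495. Taking the left-of-TD solution: L = (53.493, 38.100).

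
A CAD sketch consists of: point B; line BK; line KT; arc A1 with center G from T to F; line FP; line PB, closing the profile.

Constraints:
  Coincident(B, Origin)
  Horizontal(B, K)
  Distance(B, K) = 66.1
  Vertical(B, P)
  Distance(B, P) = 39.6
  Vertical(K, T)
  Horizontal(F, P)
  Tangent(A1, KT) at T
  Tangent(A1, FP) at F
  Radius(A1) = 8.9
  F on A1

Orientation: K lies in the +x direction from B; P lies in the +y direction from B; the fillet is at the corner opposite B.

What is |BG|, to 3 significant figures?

64.9

BP is vertical with |BP| = 39.6 and P on the +y side, so P = (0.00, 39.6). The virtual corner opposite B is at (66.1, 39.6). Tangency of A1 to KT means the radius GT is perpendicular to KT and tangency of A1 to FP means the radius GF is perpendicular to FP, with radius 8.9, so the center G sits 8.9 in from both sides at G = (57.2, 30.7). Then |BG| = |G − B| = 64.9.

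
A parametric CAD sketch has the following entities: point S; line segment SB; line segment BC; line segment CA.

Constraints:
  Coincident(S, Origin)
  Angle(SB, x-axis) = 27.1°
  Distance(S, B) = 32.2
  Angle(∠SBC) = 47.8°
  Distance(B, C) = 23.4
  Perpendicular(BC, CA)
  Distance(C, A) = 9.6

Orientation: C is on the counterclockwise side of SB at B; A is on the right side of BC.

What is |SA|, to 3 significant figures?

33.5

S is at the origin; SB runs at 27.1° with length 32.2, so B = 32.2·(cos 27.1°, sin 27.1°) = (28.7, 14.7). ∠SBC = 47.8°, so BC runs at 27.1° + (180° − 47.8°) = 159° from the x-axis; with |BC| = 23.4, C = B + 23.4·(cos 159°, sin 159°) = (6.78, 22.9). The perpendicularity gives CA at right angles to BC; with |CA| = 9.6 on the right of BC, A = C + 9.6·(0.353, 0.935) = (10.2, 31.9). Then |SA| = |A − S| = 33.5.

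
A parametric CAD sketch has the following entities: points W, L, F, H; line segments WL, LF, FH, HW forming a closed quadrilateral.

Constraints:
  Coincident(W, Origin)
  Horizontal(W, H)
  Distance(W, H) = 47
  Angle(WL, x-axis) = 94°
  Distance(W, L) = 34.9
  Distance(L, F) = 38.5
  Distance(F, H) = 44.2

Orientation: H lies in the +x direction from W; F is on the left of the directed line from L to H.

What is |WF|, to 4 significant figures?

55.32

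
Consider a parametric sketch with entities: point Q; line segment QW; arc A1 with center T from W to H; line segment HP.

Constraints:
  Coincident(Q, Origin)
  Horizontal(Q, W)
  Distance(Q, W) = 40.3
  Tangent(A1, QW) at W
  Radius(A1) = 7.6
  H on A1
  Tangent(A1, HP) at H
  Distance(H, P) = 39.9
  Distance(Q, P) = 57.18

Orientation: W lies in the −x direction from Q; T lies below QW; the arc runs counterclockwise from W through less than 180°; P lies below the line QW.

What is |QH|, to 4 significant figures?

48.47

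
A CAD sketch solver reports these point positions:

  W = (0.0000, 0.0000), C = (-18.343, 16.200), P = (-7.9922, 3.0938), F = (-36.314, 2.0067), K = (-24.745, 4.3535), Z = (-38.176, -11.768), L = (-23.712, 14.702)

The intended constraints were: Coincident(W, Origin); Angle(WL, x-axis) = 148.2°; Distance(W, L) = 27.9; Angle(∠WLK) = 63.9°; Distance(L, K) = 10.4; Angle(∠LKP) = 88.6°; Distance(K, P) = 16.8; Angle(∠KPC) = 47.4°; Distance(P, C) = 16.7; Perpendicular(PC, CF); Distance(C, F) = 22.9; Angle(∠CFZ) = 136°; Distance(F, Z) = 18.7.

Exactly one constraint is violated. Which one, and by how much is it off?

Distance(F, Z) = 18.7 — off by 4.80.

W = (0.00, 0.00) ✓; WL at 148.2° ✓; |WL| = 27.90 ✓; ∠WLK = 63.90° ✓; |LK| = 10.40 ✓; ∠LKP = 88.60° ✓; |KP| = 16.80 ✓; ∠KPC = 47.40° ✓; |PC| = 16.70 ✓; ∠(PC, CF) = 90.00° ✓; |CF| = 22.90 ✓; ∠CFZ = 136.0° ✓; |FZ| = 13.90 ✗.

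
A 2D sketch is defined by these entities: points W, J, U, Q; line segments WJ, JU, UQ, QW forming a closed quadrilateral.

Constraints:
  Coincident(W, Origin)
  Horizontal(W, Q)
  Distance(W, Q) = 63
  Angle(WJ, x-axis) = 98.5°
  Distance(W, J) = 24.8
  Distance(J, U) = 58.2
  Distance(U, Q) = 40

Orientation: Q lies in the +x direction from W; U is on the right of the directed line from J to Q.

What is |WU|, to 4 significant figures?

37.83

W is at the origin; WQ is horizontal with |WQ| = 63.0 and Q in +x, so Q = (63.0, 0). WJ runs at 98.5° with |WJ| = 24.8, so J = (-3.666, 24.53). U is determined by |JU| = 58.2 and |UQ| = 40.0 together: it lies at the intersection of circle(J, 58.2) and circle(Q, 40.0). With |JQ| = 71.03, the foot of the radical line on JQ is 48.10 from J and the perpendicular offset is √(58.2² − 48.10²) = 32.77. Taking the right-of-JQ solution: U = (30.16, -22.83).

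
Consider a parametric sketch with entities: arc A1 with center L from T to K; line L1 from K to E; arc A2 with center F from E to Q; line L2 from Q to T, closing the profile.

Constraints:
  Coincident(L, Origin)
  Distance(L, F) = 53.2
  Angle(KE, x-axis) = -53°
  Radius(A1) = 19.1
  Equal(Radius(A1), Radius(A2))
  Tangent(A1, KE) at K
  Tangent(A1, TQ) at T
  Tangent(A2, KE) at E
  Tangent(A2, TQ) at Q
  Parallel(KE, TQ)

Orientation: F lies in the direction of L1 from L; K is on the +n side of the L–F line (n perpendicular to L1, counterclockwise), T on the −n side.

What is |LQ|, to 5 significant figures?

56.525

Tangency of A1 to both parallel lines with radius 19.1 puts K and T at L ± 19.1·n: K = (15.254, 11.495), T = (-15.254, -11.495). Equal radii place E and Q the same way about F: E = F + 19.1·n = (47.270, -30.993), Q = F − 19.1·n = (16.763, -53.982). Then |LQ| = |Q − L| = 56.525.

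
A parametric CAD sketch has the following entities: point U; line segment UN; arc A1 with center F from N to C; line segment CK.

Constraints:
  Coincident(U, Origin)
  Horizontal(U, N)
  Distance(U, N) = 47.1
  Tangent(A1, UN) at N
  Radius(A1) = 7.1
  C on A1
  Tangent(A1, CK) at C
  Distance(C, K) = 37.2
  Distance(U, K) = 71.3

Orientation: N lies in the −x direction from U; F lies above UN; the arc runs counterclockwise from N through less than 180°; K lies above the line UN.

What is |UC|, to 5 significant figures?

41.880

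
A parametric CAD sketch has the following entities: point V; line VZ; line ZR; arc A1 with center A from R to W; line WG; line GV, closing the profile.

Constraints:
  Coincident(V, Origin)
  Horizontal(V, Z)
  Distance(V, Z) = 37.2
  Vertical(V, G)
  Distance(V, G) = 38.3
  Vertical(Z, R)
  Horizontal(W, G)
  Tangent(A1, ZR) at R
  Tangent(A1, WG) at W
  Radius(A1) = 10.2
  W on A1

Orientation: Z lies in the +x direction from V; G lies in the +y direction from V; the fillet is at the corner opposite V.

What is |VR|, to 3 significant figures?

46.6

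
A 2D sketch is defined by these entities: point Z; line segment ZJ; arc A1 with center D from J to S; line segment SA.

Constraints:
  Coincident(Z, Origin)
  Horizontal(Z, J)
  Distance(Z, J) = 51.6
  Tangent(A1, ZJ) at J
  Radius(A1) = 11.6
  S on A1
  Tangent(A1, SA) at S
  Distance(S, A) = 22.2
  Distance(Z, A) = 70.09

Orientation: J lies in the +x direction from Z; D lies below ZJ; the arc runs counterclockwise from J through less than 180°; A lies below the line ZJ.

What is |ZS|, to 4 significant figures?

48.49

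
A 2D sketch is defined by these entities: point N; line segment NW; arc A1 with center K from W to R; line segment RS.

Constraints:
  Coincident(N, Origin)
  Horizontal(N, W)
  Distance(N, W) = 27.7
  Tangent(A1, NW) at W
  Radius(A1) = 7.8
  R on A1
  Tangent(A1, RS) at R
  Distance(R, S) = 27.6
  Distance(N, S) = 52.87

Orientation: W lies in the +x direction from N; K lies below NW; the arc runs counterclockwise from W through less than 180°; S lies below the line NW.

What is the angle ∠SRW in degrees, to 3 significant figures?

113°

Checks: |KW| = 7.800 ✓; |KR| = 7.800 ✓; ∠(KR, RS) = 90.00° ✓; |RS| = 27.60 ✓; |NS| = 52.87 ✓.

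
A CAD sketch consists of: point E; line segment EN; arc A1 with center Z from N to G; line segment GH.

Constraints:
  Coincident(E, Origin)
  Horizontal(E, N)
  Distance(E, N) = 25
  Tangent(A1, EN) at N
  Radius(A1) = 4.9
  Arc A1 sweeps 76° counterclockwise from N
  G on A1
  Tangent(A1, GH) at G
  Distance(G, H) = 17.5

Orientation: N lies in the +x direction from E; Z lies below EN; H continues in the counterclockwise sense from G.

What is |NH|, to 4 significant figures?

22.56

E is at the origin; EN is horizontal with |EN| = 25.0 and N on the +x side, so N = (25.00, 0.000). Since A1 is tangent to EN there, ZN ⟂ EN, so Z = N + (0, -4.9) = (25.00, -4.900). On A1, N sits at bearing 90° from Z; a 76° counterclockwise sweep puts G at bearing 166°, so G = Z + 4.9·(cos 166°, sin 166°) = (20.25, -3.715). Tangency of A1 to GH means the radius ZG is perpendicular to GH, so GH runs along (−sin 166°, cos 166°); with |GH| = 17.5, H = (16.01, -20.69). Then |NH| = |H − N| = 22.56.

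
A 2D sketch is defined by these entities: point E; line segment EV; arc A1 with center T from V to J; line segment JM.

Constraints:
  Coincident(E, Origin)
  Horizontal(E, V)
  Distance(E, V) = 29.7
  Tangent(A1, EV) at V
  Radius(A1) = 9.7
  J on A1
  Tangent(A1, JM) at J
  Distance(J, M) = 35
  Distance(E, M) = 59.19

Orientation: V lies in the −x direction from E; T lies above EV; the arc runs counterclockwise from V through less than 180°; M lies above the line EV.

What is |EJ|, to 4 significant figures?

25.73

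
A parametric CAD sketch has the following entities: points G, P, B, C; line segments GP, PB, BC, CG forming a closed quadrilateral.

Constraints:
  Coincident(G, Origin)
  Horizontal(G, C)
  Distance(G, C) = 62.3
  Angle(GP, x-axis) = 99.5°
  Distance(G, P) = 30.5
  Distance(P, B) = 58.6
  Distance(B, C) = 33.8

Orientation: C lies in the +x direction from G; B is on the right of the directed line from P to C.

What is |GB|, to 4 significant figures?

35.55

Checks: |PB| = 58.60 ✓; |BC| = 33.80 ✓.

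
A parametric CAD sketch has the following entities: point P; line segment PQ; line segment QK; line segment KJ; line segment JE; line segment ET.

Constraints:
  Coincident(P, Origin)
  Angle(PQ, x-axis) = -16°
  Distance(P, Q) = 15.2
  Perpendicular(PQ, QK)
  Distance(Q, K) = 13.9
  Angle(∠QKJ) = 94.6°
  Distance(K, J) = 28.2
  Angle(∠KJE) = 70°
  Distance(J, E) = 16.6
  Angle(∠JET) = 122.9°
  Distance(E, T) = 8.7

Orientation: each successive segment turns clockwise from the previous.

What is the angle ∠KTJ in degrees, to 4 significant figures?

77.59°

P is at the origin; PQ runs at -16.0° with length 15.2, so Q = (14.61, -4.190). PQ is perpendicular to QK, so QK runs at -106.0°; with |QK| = 13.9, K = (10.78, -17.55). ∠QKJ = 94.6° gives KJ at 168.6° from the x-axis; with |KJ| = 28.2, J = (-16.86, -11.98). ∠KJE = 70.0° gives JE at 58.60° from the x-axis; with |JE| = 16.6, E = (-8.215, 2.192). ∠JET = 122.9° gives ET at 1.500° from the x-axis; with |ET| = 8.7, T = (0.4820, 2.419). Then cos ∠KTJ = TK·TJ / (|TK||TJ|), giving 77.59°.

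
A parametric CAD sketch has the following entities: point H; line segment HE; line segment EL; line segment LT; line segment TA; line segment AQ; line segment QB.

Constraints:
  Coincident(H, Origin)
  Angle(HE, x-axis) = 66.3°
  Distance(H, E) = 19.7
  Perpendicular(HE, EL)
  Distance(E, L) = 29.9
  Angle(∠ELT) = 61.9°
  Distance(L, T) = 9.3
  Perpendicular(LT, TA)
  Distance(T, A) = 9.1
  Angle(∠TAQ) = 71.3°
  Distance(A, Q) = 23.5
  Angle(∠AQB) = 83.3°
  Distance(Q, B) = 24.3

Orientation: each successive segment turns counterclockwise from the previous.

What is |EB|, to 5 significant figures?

49.627

H is at the origin; HE runs at 66.3° with length 19.7, so E = (7.9184, 18.039). HE is perpendicular to EL, so EL runs at 156.30°; with |EL| = 29.9, L = (-19.460, 30.057). ∠ELT = 61.9° gives LT at -85.600° from the x-axis; with |LT| = 9.3, T = (-18.746, 20.784). LT ⟂ TA, so TA runs at 4.4000°; with |TA| = 9.1, A = (-9.6733, 21.482). ∠TAQ = 71.3° gives AQ at 113.10° from the x-axis; with |AQ| = 23.5, Q = (-18.893, 43.098). ∠AQB = 83.3° gives QB at -150.20° from the x-axis; with |QB| = 24.3, B = (-39.980, 31.022). Then |EB| = |B − E| = 49.627.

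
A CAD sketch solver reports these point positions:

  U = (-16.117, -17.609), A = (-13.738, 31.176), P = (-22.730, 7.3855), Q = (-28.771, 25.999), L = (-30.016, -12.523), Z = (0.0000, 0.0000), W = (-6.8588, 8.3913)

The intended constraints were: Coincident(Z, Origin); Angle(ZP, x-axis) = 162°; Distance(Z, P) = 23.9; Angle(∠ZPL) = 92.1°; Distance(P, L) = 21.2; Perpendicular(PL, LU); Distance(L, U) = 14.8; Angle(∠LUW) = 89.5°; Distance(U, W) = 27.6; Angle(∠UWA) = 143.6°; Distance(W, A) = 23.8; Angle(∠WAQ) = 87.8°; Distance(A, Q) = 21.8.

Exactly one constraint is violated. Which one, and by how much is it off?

Distance(A, Q) = 21.8 — off by 5.90.

Z = (0.00, 0.00) ✓; ZP at 162.0° ✓; |ZP| = 23.90 ✓; ∠ZPL = 92.10° ✓; |PL| = 21.20 ✓; ∠(PL, LU) = 90.00° ✓; |LU| = 14.80 ✓; ∠LUW = 89.50° ✓; |UW| = 27.60 ✓; ∠UWA = 143.6° ✓; |WA| = 23.80 ✓; ∠WAQ = 87.80° ✓; |AQ| = 15.90 ✗.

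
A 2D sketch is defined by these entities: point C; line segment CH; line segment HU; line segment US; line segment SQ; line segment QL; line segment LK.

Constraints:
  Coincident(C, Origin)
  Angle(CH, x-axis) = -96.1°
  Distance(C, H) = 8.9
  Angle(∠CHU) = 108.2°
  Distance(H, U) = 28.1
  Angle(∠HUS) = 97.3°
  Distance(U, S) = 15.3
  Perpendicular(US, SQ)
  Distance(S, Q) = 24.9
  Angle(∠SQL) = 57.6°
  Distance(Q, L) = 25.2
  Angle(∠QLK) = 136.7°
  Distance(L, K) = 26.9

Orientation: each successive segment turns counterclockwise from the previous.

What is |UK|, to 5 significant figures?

19.352

∠SQL = 57.6° gives QL at -89.200° from the x-axis; with |QL| = 25.2, L = (11.826, -19.532). ∠QLK = 136.7° gives LK at -45.900° from the x-axis; with |LK| = 26.9, K = (30.546, -38.850). Then |UK| = |K − U| = 19.352.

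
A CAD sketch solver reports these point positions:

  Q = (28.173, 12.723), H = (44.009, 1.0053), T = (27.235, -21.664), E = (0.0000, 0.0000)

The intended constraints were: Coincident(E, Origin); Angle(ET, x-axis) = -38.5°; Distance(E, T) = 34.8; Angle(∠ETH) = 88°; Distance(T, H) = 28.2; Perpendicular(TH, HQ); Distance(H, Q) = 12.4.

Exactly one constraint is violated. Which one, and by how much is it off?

Distance(H, Q) = 12.4 — off by 7.30.

E = (0.00, 0.00) ✓; ET at -38.50° ✓; |ET| = 34.80 ✓; ∠ETH = 88.00° ✓; |TH| = 28.20 ✓; ∠(TH, HQ) = 90.00° ✓; |HQ| = 19.70 ✗.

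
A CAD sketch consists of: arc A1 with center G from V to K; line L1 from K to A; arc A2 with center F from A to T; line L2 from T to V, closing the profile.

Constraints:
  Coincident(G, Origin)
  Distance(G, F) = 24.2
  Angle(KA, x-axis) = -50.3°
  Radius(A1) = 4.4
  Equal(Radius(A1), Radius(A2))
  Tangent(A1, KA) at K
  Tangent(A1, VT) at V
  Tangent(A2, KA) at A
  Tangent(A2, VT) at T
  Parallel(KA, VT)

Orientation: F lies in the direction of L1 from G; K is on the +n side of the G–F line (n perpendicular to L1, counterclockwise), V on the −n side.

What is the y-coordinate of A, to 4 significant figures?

-15.81

The slot axis is L1's direction at -50.3°, so u = (cos -50.3°, sin -50.3°) = (0.6388, -0.7694) and n = (−sin -50.3°, cos -50.3°) = (0.7694, 0.6388). G is at the origin and F lies 24.2 along u from G, so F = 24.2·u = (15.46, -18.62). Tangency of A1 to both parallel lines with radius 4.4 puts K and V at G ± 4.4·n: K = (3.385, 2.811), V = (-3.385, -2.811). Equal radii place A and T the same way about F: A = F + 4.4·n = (18.84, -15.81), T = F − 4.4·n = (12.07, -21.43). So A.y = -15.81.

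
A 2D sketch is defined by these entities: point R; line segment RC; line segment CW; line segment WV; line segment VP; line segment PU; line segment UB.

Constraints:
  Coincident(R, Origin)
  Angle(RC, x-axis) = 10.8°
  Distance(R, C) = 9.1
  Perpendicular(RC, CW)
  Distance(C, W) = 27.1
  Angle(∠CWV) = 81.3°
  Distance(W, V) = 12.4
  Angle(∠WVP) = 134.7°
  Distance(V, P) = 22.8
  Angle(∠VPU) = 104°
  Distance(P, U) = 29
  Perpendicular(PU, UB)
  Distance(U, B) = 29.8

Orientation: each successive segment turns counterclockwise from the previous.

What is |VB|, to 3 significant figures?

35.4

R is at the origin; RC runs at 10.8° with length 9.1, so C = (8.94, 1.71). RC is perpendicular to CW, so CW runs at 101°; with |CW| = 27.1, W = (3.86, 28.3). ∠CWV = 81.3° gives WV at -160° from the x-axis; with |WV| = 12.4, V = (-7.83, 24.2). ∠WVP = 134.7° gives VP at -115° from the x-axis; with |VP| = 22.8, P = (-17.5, 3.56). ∠VPU = 104.0° gives PU at -39.2° from the x-axis; with |PU| = 29.0, U = (4.94, -14.8). PU ⟂ UB, so UB runs at 50.8°; with |UB| = 29.8, B = (23.8, 8.32). Then |VB| = |B − V| = 35.4.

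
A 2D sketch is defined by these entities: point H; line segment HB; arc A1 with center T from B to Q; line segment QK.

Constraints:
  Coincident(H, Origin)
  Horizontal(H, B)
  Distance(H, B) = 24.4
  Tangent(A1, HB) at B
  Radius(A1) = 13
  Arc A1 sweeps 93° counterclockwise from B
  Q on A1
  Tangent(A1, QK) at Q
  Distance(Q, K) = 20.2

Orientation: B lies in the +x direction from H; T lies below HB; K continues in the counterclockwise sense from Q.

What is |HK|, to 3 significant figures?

36.1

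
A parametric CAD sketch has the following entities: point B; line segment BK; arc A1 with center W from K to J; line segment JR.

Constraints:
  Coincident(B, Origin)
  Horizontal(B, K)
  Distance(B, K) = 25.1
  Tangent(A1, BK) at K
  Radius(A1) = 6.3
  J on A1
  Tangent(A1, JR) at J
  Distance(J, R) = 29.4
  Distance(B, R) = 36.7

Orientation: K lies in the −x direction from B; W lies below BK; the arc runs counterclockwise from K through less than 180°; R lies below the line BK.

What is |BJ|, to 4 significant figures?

31.86

Checks: |WK| = 6.300 ✓; |WJ| = 6.300 ✓; ∠(WJ, JR) = 90.00° ✓; |JR| = 29.40 ✓; |BR| = 36.70 ✓.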